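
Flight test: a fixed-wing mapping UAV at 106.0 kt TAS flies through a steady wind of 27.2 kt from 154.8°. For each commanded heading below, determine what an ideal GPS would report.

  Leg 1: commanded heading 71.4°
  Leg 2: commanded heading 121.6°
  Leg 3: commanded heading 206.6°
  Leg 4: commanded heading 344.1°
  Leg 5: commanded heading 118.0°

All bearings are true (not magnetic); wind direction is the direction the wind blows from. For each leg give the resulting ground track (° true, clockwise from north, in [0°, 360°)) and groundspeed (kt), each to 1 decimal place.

Leg 1: track=56.7°, groundspeed=106.4 kt
Leg 2: track=111.5°, groundspeed=84.6 kt
Leg 3: track=220.1°, groundspeed=91.7 kt
Leg 4: track=342.2°, groundspeed=132.9 kt
Leg 5: track=107.1°, groundspeed=85.8 kt

Leg 1: heading 71.4°; drift -14.7° → track 56.7°, groundspeed 106.4 kt
Leg 2: heading 121.6°; drift -10.1° → track 111.5°, groundspeed 84.6 kt
Leg 3: heading 206.6°; drift +13.5° → track 220.1°, groundspeed 91.7 kt
Leg 4: heading 344.1°; drift -1.9° → track 342.2°, groundspeed 132.9 kt
Leg 5: heading 118.0°; drift -10.9° → track 107.1°, groundspeed 85.8 kt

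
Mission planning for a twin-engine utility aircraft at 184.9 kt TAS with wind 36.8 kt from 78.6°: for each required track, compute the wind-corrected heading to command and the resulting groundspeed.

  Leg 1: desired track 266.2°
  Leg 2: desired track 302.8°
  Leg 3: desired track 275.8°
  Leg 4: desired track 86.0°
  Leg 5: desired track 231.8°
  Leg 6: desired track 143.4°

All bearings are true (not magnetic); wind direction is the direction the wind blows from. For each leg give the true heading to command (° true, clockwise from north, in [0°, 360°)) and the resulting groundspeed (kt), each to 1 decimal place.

Leg 1: heading=267.7°, groundspeed=221.3 kt
Leg 2: heading=310.8°, groundspeed=209.5 kt
Leg 3: heading=279.2°, groundspeed=219.7 kt
Leg 4: heading=84.5°, groundspeed=148.3 kt
Leg 5: heading=226.7°, groundspeed=217.0 kt
Leg 6: heading=133.0°, groundspeed=166.2 kt

Leg 1: desired track 266.2°; wind correction +1.5° → command heading 267.7°, groundspeed 221.3 kt
Leg 2: desired track 302.8°; wind correction +8.0° → command heading 310.8°, groundspeed 209.5 kt
Leg 3: desired track 275.8°; wind correction +3.4° → command heading 279.2°, groundspeed 219.7 kt
Leg 4: desired track 86.0°; wind correction -1.5° → command heading 84.5°, groundspeed 148.3 kt
Leg 5: desired track 231.8°; wind correction -5.1° → command heading 226.7°, groundspeed 217.0 kt
Leg 6: desired track 143.4°; wind correction -10.4° → command heading 133.0°, groundspeed 166.2 kt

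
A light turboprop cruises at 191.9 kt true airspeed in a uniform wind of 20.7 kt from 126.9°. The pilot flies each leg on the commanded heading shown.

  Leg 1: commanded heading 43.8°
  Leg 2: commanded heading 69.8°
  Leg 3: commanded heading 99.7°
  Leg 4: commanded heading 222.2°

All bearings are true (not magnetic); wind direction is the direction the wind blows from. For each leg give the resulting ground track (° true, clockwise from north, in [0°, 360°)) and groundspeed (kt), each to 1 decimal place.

Leg 1: track=37.6°, groundspeed=190.5 kt
Leg 2: track=64.3°, groundspeed=181.5 kt
Leg 3: track=96.6°, groundspeed=173.7 kt
Leg 4: track=228.3°, groundspeed=194.9 kt

Leg 1: heading 43.8°; drift -6.2° → track 37.6°, groundspeed 190.5 kt
Leg 2: heading 69.8°; drift -5.5° → track 64.3°, groundspeed 181.5 kt
Leg 3: heading 99.7°; drift -3.1° → track 96.6°, groundspeed 173.7 kt
Leg 4: heading 222.2°; drift +6.1° → track 228.3°, groundspeed 194.9 kt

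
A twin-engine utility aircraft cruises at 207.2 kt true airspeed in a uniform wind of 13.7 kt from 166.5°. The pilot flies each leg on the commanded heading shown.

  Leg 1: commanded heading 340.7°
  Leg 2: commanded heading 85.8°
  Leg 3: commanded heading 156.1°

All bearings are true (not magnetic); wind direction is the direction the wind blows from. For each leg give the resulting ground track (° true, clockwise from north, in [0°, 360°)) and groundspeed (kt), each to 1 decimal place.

Leg 1: heading 340.7°; drift +0.4° → track 341.1°, groundspeed 220.8 kt
Leg 2: heading 85.8°; drift -3.8° → track 82.0°, groundspeed 205.4 kt
Leg 3: heading 156.1°; drift -0.7° → track 155.4°, groundspeed 193.7 kt

Leg 1: track=341.1°, groundspeed=220.8 kt
Leg 2: track=82.0°, groundspeed=205.4 kt
Leg 3: track=155.4°, groundspeed=193.7 kt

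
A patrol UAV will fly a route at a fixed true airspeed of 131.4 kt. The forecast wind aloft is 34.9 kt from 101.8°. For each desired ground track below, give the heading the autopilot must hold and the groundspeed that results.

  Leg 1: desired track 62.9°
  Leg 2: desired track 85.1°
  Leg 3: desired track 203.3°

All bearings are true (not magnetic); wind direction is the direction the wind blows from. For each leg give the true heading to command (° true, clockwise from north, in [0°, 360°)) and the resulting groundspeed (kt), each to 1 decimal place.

Leg 1: desired track 62.9°; wind correction +9.6° → command heading 72.5°, groundspeed 102.4 kt
Leg 2: desired track 85.1°; wind correction +4.4° → command heading 89.5°, groundspeed 97.6 kt
Leg 3: desired track 203.3°; wind correction -15.1° → command heading 188.2°, groundspeed 133.8 kt

Leg 1: heading=72.5°, groundspeed=102.4 kt
Leg 2: heading=89.5°, groundspeed=97.6 kt
Leg 3: heading=188.2°, groundspeed=133.8 kt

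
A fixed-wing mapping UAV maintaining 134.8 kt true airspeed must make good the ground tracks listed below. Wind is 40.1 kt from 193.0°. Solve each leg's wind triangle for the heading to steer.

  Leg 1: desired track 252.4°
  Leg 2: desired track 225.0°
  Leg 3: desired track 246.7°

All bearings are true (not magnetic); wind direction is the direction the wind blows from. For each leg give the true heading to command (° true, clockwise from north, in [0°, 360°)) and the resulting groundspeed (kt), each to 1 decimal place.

Leg 1: heading=237.6°, groundspeed=109.9 kt
Leg 2: heading=215.9°, groundspeed=99.1 kt
Leg 3: heading=232.8°, groundspeed=107.1 kt

Leg 1: desired track 252.4°; wind correction -14.8° → command heading 237.6°, groundspeed 109.9 kt
Leg 2: desired track 225.0°; wind correction -9.1° → command heading 215.9°, groundspeed 99.1 kt
Leg 3: desired track 246.7°; wind correction -13.9° → command heading 232.8°, groundspeed 107.1 kt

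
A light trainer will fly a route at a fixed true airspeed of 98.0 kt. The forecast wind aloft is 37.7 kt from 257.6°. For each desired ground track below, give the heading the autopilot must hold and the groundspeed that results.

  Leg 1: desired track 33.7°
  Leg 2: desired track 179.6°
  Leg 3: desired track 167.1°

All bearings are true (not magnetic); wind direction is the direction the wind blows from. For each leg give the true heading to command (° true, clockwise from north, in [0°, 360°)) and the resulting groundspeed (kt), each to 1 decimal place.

Leg 1: desired track 33.7°; wind correction -15.5° → command heading 18.2°, groundspeed 121.6 kt
Leg 2: desired track 179.6°; wind correction +22.1° → command heading 201.7°, groundspeed 83.0 kt
Leg 3: desired track 167.1°; wind correction +22.6° → command heading 189.7°, groundspeed 90.8 kt

Leg 1: heading=18.2°, groundspeed=121.6 kt
Leg 2: heading=201.7°, groundspeed=83.0 kt
Leg 3: heading=189.7°, groundspeed=90.8 kt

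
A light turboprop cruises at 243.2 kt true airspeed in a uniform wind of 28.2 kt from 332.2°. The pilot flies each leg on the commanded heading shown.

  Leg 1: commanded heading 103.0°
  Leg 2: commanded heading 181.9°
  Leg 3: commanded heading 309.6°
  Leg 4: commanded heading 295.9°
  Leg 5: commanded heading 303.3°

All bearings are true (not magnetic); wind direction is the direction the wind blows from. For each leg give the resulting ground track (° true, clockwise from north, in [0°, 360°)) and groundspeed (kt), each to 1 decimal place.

Leg 1: heading 103.0°; drift +4.7° → track 107.7°, groundspeed 262.5 kt
Leg 2: heading 181.9°; drift -3.0° → track 178.9°, groundspeed 268.1 kt
Leg 3: heading 309.6°; drift -2.9° → track 306.7°, groundspeed 217.4 kt
Leg 4: heading 295.9°; drift -4.3° → track 291.6°, groundspeed 221.1 kt
Leg 5: heading 303.3°; drift -3.6° → track 299.7°, groundspeed 218.9 kt

Leg 1: track=107.7°, groundspeed=262.5 kt
Leg 2: track=178.9°, groundspeed=268.1 kt
Leg 3: track=306.7°, groundspeed=217.4 kt
Leg 4: track=291.6°, groundspeed=221.1 kt
Leg 5: track=299.7°, groundspeed=218.9 kt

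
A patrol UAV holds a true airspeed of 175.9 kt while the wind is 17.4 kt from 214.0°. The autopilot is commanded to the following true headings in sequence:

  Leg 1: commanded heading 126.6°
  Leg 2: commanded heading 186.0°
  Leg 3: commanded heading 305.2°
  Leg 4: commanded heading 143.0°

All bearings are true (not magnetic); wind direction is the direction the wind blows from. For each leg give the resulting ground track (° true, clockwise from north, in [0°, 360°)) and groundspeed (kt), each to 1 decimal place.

Leg 1: track=120.9°, groundspeed=176.0 kt
Leg 2: track=183.1°, groundspeed=160.7 kt
Leg 3: track=310.8°, groundspeed=177.1 kt
Leg 4: track=137.5°, groundspeed=171.0 kt

Leg 1: heading 126.6°; drift -5.7° → track 120.9°, groundspeed 176.0 kt
Leg 2: heading 186.0°; drift -2.9° → track 183.1°, groundspeed 160.7 kt
Leg 3: heading 305.2°; drift +5.6° → track 310.8°, groundspeed 177.1 kt
Leg 4: heading 143.0°; drift -5.5° → track 137.5°, groundspeed 171.0 kt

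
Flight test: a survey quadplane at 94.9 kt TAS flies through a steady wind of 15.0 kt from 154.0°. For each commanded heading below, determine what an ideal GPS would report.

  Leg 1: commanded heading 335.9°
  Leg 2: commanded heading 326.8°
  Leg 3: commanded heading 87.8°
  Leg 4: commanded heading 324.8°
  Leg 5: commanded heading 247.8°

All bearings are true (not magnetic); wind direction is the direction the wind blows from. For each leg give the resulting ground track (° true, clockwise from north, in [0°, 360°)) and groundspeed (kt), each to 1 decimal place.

Leg 1: track=335.6°, groundspeed=109.9 kt
Leg 2: track=327.8°, groundspeed=109.8 kt
Leg 3: track=79.0°, groundspeed=89.9 kt
Leg 4: track=326.1°, groundspeed=109.7 kt
Leg 5: track=256.7°, groundspeed=97.1 kt

Leg 1: heading 335.9°; drift -0.3° → track 335.6°, groundspeed 109.9 kt
Leg 2: heading 326.8°; drift +1.0° → track 327.8°, groundspeed 109.8 kt
Leg 3: heading 87.8°; drift -8.8° → track 79.0°, groundspeed 89.9 kt
Leg 4: heading 324.8°; drift +1.3° → track 326.1°, groundspeed 109.7 kt
Leg 5: heading 247.8°; drift +8.9° → track 256.7°, groundspeed 97.1 kt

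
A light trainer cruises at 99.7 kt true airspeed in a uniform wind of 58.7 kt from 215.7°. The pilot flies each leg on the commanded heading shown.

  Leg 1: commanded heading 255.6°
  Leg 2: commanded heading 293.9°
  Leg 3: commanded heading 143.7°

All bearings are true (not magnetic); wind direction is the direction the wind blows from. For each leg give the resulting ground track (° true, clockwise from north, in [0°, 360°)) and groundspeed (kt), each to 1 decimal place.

Leg 1: track=290.2°, groundspeed=66.4 kt
Leg 2: track=327.1°, groundspeed=104.8 kt
Leg 3: track=109.3°, groundspeed=98.8 kt

Leg 1: heading 255.6°; drift +34.6° → track 290.2°, groundspeed 66.4 kt
Leg 2: heading 293.9°; drift +33.2° → track 327.1°, groundspeed 104.8 kt
Leg 3: heading 143.7°; drift -34.4° → track 109.3°, groundspeed 98.8 kt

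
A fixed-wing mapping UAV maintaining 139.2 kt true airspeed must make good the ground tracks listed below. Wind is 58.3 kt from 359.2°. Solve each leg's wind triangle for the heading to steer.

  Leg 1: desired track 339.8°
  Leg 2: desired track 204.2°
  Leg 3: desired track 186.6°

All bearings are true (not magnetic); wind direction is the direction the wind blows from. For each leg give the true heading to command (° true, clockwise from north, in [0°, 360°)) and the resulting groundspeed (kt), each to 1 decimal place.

Leg 1: heading=347.8°, groundspeed=82.9 kt
Leg 2: heading=214.4°, groundspeed=189.8 kt
Leg 3: heading=189.7°, groundspeed=196.8 kt

Leg 1: desired track 339.8°; wind correction +8.0° → command heading 347.8°, groundspeed 82.9 kt
Leg 2: desired track 204.2°; wind correction +10.2° → command heading 214.4°, groundspeed 189.8 kt
Leg 3: desired track 186.6°; wind correction +3.1° → command heading 189.7°, groundspeed 196.8 kt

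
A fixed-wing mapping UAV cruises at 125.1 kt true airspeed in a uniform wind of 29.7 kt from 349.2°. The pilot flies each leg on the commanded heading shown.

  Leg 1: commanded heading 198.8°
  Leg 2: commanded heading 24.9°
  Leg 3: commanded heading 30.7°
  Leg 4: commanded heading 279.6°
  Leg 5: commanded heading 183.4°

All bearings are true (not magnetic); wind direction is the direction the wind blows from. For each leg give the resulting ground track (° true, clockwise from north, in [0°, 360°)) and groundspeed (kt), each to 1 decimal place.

Leg 1: heading 198.8°; drift -5.6° → track 193.2°, groundspeed 151.6 kt
Leg 2: heading 24.9°; drift +9.7° → track 34.6°, groundspeed 102.5 kt
Leg 3: heading 30.7°; drift +10.8° → track 41.5°, groundspeed 104.7 kt
Leg 4: heading 279.6°; drift -13.6° → track 266.0°, groundspeed 118.1 kt
Leg 5: heading 183.4°; drift -2.7° → track 180.7°, groundspeed 154.1 kt

Leg 1: track=193.2°, groundspeed=151.6 kt
Leg 2: track=34.6°, groundspeed=102.5 kt
Leg 3: track=41.5°, groundspeed=104.7 kt
Leg 4: track=266.0°, groundspeed=118.1 kt
Leg 5: track=180.7°, groundspeed=154.1 kt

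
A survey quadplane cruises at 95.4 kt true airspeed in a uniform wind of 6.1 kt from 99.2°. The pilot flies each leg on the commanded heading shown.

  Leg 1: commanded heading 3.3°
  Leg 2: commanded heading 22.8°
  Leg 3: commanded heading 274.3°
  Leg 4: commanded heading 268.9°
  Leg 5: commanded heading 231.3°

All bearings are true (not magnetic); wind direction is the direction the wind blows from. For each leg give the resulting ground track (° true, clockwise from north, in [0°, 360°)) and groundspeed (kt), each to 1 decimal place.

Leg 1: heading 3.3°; drift -3.6° → track 359.7°, groundspeed 96.2 kt
Leg 2: heading 22.8°; drift -3.6° → track 19.2°, groundspeed 94.2 kt
Leg 3: heading 274.3°; drift +0.3° → track 274.6°, groundspeed 101.5 kt
Leg 4: heading 268.9°; drift +0.6° → track 269.5°, groundspeed 101.4 kt
Leg 5: heading 231.3°; drift +2.6° → track 233.9°, groundspeed 99.6 kt

Leg 1: track=359.7°, groundspeed=96.2 kt
Leg 2: track=19.2°, groundspeed=94.2 kt
Leg 3: track=274.6°, groundspeed=101.5 kt
Leg 4: track=269.5°, groundspeed=101.4 kt
Leg 5: track=233.9°, groundspeed=99.6 kt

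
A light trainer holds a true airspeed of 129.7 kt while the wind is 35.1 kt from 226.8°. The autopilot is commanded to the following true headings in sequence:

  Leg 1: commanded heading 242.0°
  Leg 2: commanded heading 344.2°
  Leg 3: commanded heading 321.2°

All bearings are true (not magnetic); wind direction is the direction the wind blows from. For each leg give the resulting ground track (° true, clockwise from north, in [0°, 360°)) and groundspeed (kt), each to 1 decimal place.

Leg 1: heading 242.0°; drift +5.5° → track 247.5°, groundspeed 96.3 kt
Leg 2: heading 344.2°; drift +12.1° → track 356.3°, groundspeed 149.1 kt
Leg 3: heading 321.2°; drift +14.8° → track 336.0°, groundspeed 136.9 kt

Leg 1: track=247.5°, groundspeed=96.3 kt
Leg 2: track=356.3°, groundspeed=149.1 kt
Leg 3: track=336.0°, groundspeed=136.9 kt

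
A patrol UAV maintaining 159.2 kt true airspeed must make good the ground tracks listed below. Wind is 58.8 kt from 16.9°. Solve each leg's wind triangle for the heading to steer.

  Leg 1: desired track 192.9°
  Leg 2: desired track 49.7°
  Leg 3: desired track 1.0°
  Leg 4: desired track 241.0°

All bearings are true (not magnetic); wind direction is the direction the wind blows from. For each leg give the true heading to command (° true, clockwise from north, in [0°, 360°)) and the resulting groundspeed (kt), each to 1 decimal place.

Leg 1: heading=191.4°, groundspeed=217.8 kt
Leg 2: heading=38.2°, groundspeed=106.6 kt
Leg 3: heading=6.8°, groundspeed=101.8 kt
Leg 4: heading=255.9°, groundspeed=196.1 kt

Leg 1: desired track 192.9°; wind correction -1.5° → command heading 191.4°, groundspeed 217.8 kt
Leg 2: desired track 49.7°; wind correction -11.5° → command heading 38.2°, groundspeed 106.6 kt
Leg 3: desired track 1.0°; wind correction +5.8° → command heading 6.8°, groundspeed 101.8 kt
Leg 4: desired track 241.0°; wind correction +14.9° → command heading 255.9°, groundspeed 196.1 kt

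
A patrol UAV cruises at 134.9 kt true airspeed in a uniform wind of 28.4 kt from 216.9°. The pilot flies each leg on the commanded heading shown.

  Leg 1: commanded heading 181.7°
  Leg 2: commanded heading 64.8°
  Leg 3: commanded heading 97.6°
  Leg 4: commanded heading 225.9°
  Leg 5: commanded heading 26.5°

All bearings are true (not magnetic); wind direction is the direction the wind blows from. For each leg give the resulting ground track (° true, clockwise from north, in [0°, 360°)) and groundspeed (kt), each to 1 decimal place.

Leg 1: heading 181.7°; drift -8.3° → track 173.4°, groundspeed 112.9 kt
Leg 2: heading 64.8°; drift -4.7° → track 60.1°, groundspeed 160.5 kt
Leg 3: heading 97.6°; drift -9.4° → track 88.2°, groundspeed 150.8 kt
Leg 4: heading 225.9°; drift +2.4° → track 228.3°, groundspeed 106.9 kt
Leg 5: heading 26.5°; drift +1.8° → track 28.3°, groundspeed 162.9 kt

Leg 1: track=173.4°, groundspeed=112.9 kt
Leg 2: track=60.1°, groundspeed=160.5 kt
Leg 3: track=88.2°, groundspeed=150.8 kt
Leg 4: track=228.3°, groundspeed=106.9 kt
Leg 5: track=28.3°, groundspeed=162.9 kt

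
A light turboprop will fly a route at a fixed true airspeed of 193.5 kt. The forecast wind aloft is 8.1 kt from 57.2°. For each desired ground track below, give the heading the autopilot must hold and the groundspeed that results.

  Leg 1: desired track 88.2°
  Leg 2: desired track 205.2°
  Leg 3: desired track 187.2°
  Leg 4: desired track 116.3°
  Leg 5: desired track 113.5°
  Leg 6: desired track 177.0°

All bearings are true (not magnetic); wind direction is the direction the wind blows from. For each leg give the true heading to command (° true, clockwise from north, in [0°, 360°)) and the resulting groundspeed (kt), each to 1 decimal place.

Leg 1: heading=87.0°, groundspeed=186.5 kt
Leg 2: heading=203.9°, groundspeed=200.3 kt
Leg 3: heading=185.4°, groundspeed=198.6 kt
Leg 4: heading=114.2°, groundspeed=189.2 kt
Leg 5: heading=111.5°, groundspeed=188.9 kt
Leg 6: heading=174.9°, groundspeed=197.4 kt

Leg 1: desired track 88.2°; wind correction -1.2° → command heading 87.0°, groundspeed 186.5 kt
Leg 2: desired track 205.2°; wind correction -1.3° → command heading 203.9°, groundspeed 200.3 kt
Leg 3: desired track 187.2°; wind correction -1.8° → command heading 185.4°, groundspeed 198.6 kt
Leg 4: desired track 116.3°; wind correction -2.1° → command heading 114.2°, groundspeed 189.2 kt
Leg 5: desired track 113.5°; wind correction -2.0° → command heading 111.5°, groundspeed 188.9 kt
Leg 6: desired track 177.0°; wind correction -2.1° → command heading 174.9°, groundspeed 197.4 kt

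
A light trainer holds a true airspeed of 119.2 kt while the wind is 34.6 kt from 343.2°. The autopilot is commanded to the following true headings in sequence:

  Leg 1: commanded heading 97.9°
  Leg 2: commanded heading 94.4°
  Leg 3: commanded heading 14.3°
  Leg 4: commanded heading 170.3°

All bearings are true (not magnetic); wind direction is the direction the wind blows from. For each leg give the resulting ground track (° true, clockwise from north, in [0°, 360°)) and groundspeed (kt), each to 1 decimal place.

Leg 1: heading 97.9°; drift +13.2° → track 111.1°, groundspeed 137.3 kt
Leg 2: heading 94.4°; drift +13.8° → track 108.2°, groundspeed 135.6 kt
Leg 3: heading 14.3°; drift +11.3° → track 25.6°, groundspeed 91.3 kt
Leg 4: heading 170.3°; drift -1.6° → track 168.7°, groundspeed 153.6 kt

Leg 1: track=111.1°, groundspeed=137.3 kt
Leg 2: track=108.2°, groundspeed=135.6 kt
Leg 3: track=25.6°, groundspeed=91.3 kt
Leg 4: track=168.7°, groundspeed=153.6 kt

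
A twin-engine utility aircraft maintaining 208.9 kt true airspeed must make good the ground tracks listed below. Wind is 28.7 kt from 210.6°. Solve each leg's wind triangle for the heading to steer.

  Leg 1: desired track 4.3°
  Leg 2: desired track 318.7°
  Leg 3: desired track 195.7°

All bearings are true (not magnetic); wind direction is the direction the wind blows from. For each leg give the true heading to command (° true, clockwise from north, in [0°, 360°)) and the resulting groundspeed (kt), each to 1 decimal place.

Leg 1: desired track 4.3°; wind correction -3.5° → command heading 0.8°, groundspeed 234.2 kt
Leg 2: desired track 318.7°; wind correction -7.5° → command heading 311.2°, groundspeed 216.0 kt
Leg 3: desired track 195.7°; wind correction +2.0° → command heading 197.7°, groundspeed 181.0 kt

Leg 1: heading=0.8°, groundspeed=234.2 kt
Leg 2: heading=311.2°, groundspeed=216.0 kt
Leg 3: heading=197.7°, groundspeed=181.0 kt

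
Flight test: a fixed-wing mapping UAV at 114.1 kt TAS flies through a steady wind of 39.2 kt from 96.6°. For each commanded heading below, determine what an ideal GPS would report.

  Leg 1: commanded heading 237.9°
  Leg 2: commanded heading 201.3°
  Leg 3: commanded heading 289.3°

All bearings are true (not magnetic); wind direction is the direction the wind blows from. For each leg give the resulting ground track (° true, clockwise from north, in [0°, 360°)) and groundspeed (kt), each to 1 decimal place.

Leg 1: heading 237.9°; drift +9.6° → track 247.5°, groundspeed 146.8 kt
Leg 2: heading 201.3°; drift +17.0° → track 218.3°, groundspeed 129.7 kt
Leg 3: heading 289.3°; drift -3.2° → track 286.1°, groundspeed 152.6 kt

Leg 1: track=247.5°, groundspeed=146.8 kt
Leg 2: track=218.3°, groundspeed=129.7 kt
Leg 3: track=286.1°, groundspeed=152.6 kt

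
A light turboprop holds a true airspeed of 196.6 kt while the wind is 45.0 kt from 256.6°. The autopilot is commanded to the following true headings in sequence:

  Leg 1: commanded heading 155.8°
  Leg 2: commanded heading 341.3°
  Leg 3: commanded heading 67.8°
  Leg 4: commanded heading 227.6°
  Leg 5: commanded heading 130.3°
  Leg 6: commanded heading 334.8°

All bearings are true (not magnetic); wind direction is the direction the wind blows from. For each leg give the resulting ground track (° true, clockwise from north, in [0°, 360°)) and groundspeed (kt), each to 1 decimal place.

Leg 1: heading 155.8°; drift -12.2° → track 143.6°, groundspeed 209.7 kt
Leg 2: heading 341.3°; drift +13.1° → track 354.4°, groundspeed 197.6 kt
Leg 3: heading 67.8°; drift +1.6° → track 69.4°, groundspeed 241.2 kt
Leg 4: heading 227.6°; drift -7.9° → track 219.7°, groundspeed 158.7 kt
Leg 5: heading 130.3°; drift -9.2° → track 121.1°, groundspeed 226.2 kt
Leg 6: heading 334.8°; drift +13.2° → track 348.0°, groundspeed 192.5 kt

Leg 1: track=143.6°, groundspeed=209.7 kt
Leg 2: track=354.4°, groundspeed=197.6 kt
Leg 3: track=69.4°, groundspeed=241.2 kt
Leg 4: track=219.7°, groundspeed=158.7 kt
Leg 5: track=121.1°, groundspeed=226.2 kt
Leg 6: track=348.0°, groundspeed=192.5 kt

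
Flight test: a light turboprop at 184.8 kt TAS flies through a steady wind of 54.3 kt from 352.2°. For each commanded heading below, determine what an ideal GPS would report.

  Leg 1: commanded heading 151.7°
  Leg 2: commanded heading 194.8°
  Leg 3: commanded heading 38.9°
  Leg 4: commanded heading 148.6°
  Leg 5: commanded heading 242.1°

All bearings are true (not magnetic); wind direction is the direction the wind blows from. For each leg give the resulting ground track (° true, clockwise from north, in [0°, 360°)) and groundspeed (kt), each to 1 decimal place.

Leg 1: track=156.3°, groundspeed=236.4 kt
Leg 2: track=189.7°, groundspeed=235.9 kt
Leg 3: track=53.9°, groundspeed=152.8 kt
Leg 4: track=153.9°, groundspeed=235.6 kt
Leg 5: track=228.0°, groundspeed=209.8 kt

Leg 1: heading 151.7°; drift +4.6° → track 156.3°, groundspeed 236.4 kt
Leg 2: heading 194.8°; drift -5.1° → track 189.7°, groundspeed 235.9 kt
Leg 3: heading 38.9°; drift +15.0° → track 53.9°, groundspeed 152.8 kt
Leg 4: heading 148.6°; drift +5.3° → track 153.9°, groundspeed 235.6 kt
Leg 5: heading 242.1°; drift -14.1° → track 228.0°, groundspeed 209.8 kt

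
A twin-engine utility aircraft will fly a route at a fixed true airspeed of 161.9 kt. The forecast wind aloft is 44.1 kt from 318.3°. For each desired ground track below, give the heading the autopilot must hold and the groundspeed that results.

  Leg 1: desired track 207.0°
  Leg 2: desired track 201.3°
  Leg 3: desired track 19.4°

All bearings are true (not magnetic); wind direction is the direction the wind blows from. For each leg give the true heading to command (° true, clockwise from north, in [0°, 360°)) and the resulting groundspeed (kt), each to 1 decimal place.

Leg 1: desired track 207.0°; wind correction +14.7° → command heading 221.7°, groundspeed 172.6 kt
Leg 2: desired track 201.3°; wind correction +14.0° → command heading 215.3°, groundspeed 177.1 kt
Leg 3: desired track 19.4°; wind correction -13.8° → command heading 5.6°, groundspeed 135.9 kt

Leg 1: heading=221.7°, groundspeed=172.6 kt
Leg 2: heading=215.3°, groundspeed=177.1 kt
Leg 3: heading=5.6°, groundspeed=135.9 kt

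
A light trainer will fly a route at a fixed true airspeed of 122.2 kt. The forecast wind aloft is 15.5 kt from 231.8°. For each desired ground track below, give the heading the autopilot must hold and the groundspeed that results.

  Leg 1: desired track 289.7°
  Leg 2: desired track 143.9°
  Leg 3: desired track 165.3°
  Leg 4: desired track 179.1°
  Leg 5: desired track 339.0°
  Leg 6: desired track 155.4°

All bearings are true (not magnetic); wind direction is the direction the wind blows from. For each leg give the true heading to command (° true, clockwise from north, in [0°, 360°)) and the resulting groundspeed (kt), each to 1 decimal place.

Leg 1: heading=283.5°, groundspeed=113.3 kt
Leg 2: heading=151.2°, groundspeed=120.6 kt
Leg 3: heading=172.0°, groundspeed=115.2 kt
Leg 4: heading=184.9°, groundspeed=112.2 kt
Leg 5: heading=332.0°, groundspeed=125.9 kt
Leg 6: heading=162.5°, groundspeed=117.6 kt

Leg 1: desired track 289.7°; wind correction -6.2° → command heading 283.5°, groundspeed 113.3 kt
Leg 2: desired track 143.9°; wind correction +7.3° → command heading 151.2°, groundspeed 120.6 kt
Leg 3: desired track 165.3°; wind correction +6.7° → command heading 172.0°, groundspeed 115.2 kt
Leg 4: desired track 179.1°; wind correction +5.8° → command heading 184.9°, groundspeed 112.2 kt
Leg 5: desired track 339.0°; wind correction -7.0° → command heading 332.0°, groundspeed 125.9 kt
Leg 6: desired track 155.4°; wind correction +7.1° → command heading 162.5°, groundspeed 117.6 kt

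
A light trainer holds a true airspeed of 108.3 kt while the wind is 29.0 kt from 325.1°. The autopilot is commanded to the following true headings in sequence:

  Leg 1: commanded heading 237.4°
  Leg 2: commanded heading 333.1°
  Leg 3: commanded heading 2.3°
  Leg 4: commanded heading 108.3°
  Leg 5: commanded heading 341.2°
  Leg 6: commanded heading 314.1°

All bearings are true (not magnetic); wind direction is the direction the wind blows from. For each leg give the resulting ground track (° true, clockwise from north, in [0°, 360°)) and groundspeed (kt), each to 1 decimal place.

Leg 1: heading 237.4°; drift -15.1° → track 222.3°, groundspeed 111.0 kt
Leg 2: heading 333.1°; drift +2.9° → track 336.0°, groundspeed 79.7 kt
Leg 3: heading 2.3°; drift +11.6° → track 13.9°, groundspeed 87.0 kt
Leg 4: heading 108.3°; drift +7.5° → track 115.8°, groundspeed 132.7 kt
Leg 5: heading 341.2°; drift +5.7° → track 346.9°, groundspeed 80.8 kt
Leg 6: heading 314.1°; drift -4.0° → track 310.1°, groundspeed 80.0 kt

Leg 1: track=222.3°, groundspeed=111.0 kt
Leg 2: track=336.0°, groundspeed=79.7 kt
Leg 3: track=13.9°, groundspeed=87.0 kt
Leg 4: track=115.8°, groundspeed=132.7 kt
Leg 5: track=346.9°, groundspeed=80.8 kt
Leg 6: track=310.1°, groundspeed=80.0 kt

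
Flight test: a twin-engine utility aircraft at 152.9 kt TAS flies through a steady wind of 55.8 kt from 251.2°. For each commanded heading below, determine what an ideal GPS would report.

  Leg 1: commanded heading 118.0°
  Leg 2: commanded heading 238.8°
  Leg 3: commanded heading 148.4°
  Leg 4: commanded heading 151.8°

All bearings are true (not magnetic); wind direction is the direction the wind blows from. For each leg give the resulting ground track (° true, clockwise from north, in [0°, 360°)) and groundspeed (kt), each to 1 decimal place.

Leg 1: track=106.0°, groundspeed=195.4 kt
Leg 2: track=231.9°, groundspeed=99.1 kt
Leg 3: track=130.2°, groundspeed=174.0 kt
Leg 4: track=133.0°, groundspeed=171.1 kt

Leg 1: heading 118.0°; drift -12.0° → track 106.0°, groundspeed 195.4 kt
Leg 2: heading 238.8°; drift -6.9° → track 231.9°, groundspeed 99.1 kt
Leg 3: heading 148.4°; drift -18.2° → track 130.2°, groundspeed 174.0 kt
Leg 4: heading 151.8°; drift -18.8° → track 133.0°, groundspeed 171.1 kt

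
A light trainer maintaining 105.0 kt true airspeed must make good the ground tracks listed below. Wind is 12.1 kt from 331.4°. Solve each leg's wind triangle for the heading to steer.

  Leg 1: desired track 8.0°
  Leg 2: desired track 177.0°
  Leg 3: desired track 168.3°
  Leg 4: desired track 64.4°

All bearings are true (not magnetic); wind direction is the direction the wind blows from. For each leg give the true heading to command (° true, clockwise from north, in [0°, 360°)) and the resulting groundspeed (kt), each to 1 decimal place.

Leg 1: desired track 8.0°; wind correction -3.9° → command heading 4.1°, groundspeed 95.0 kt
Leg 2: desired track 177.0°; wind correction +2.9° → command heading 179.9°, groundspeed 115.8 kt
Leg 3: desired track 168.3°; wind correction +1.9° → command heading 170.2°, groundspeed 116.5 kt
Leg 4: desired track 64.4°; wind correction -6.6° → command heading 57.8°, groundspeed 104.9 kt

Leg 1: heading=4.1°, groundspeed=95.0 kt
Leg 2: heading=179.9°, groundspeed=115.8 kt
Leg 3: heading=170.2°, groundspeed=116.5 kt
Leg 4: heading=57.8°, groundspeed=104.9 kt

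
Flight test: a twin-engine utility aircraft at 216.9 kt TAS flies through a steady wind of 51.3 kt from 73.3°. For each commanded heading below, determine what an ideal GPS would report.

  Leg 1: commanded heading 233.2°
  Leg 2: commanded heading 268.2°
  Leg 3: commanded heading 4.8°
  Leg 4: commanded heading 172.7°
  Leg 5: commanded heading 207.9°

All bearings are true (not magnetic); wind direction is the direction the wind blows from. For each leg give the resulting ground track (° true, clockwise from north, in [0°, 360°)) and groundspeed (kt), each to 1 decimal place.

Leg 1: heading 233.2°; drift +3.8° → track 237.0°, groundspeed 265.7 kt
Leg 2: heading 268.2°; drift -2.8° → track 265.4°, groundspeed 266.8 kt
Leg 3: heading 4.8°; drift -13.5° → track 351.3°, groundspeed 203.8 kt
Leg 4: heading 172.7°; drift +12.7° → track 185.4°, groundspeed 230.9 kt
Leg 5: heading 207.9°; drift +8.2° → track 216.1°, groundspeed 255.5 kt

Leg 1: track=237.0°, groundspeed=265.7 kt
Leg 2: track=265.4°, groundspeed=266.8 kt
Leg 3: track=351.3°, groundspeed=203.8 kt
Leg 4: track=185.4°, groundspeed=230.9 kt
Leg 5: track=216.1°, groundspeed=255.5 kt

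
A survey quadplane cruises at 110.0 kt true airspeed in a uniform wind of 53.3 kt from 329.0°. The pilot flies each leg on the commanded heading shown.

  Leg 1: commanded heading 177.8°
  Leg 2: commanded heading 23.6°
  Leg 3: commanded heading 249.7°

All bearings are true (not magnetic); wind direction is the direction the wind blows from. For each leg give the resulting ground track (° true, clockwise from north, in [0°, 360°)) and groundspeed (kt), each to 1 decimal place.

Leg 1: track=168.5°, groundspeed=158.8 kt
Leg 2: track=52.4°, groundspeed=90.3 kt
Leg 3: track=222.1°, groundspeed=113.0 kt

Leg 1: heading 177.8°; drift -9.3° → track 168.5°, groundspeed 158.8 kt
Leg 2: heading 23.6°; drift +28.8° → track 52.4°, groundspeed 90.3 kt
Leg 3: heading 249.7°; drift -27.6° → track 222.1°, groundspeed 113.0 kt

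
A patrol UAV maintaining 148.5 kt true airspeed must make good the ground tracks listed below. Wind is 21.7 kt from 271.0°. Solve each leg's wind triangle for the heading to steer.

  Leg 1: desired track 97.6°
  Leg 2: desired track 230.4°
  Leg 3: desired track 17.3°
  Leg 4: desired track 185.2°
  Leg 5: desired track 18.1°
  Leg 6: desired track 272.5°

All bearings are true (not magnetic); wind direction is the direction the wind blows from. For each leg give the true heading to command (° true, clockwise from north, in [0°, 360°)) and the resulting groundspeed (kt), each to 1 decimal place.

Leg 1: desired track 97.6°; wind correction +1.0° → command heading 98.6°, groundspeed 170.0 kt
Leg 2: desired track 230.4°; wind correction +5.5° → command heading 235.9°, groundspeed 131.4 kt
Leg 3: desired track 17.3°; wind correction -8.1° → command heading 9.2°, groundspeed 153.1 kt
Leg 4: desired track 185.2°; wind correction +8.4° → command heading 193.6°, groundspeed 145.3 kt
Leg 5: desired track 18.1°; wind correction -8.0° → command heading 10.1°, groundspeed 153.4 kt
Leg 6: desired track 272.5°; wind correction -0.2° → command heading 272.3°, groundspeed 126.8 kt

Leg 1: heading=98.6°, groundspeed=170.0 kt
Leg 2: heading=235.9°, groundspeed=131.4 kt
Leg 3: heading=9.2°, groundspeed=153.1 kt
Leg 4: heading=193.6°, groundspeed=145.3 kt
Leg 5: heading=10.1°, groundspeed=153.4 kt
Leg 6: heading=272.3°, groundspeed=126.8 kt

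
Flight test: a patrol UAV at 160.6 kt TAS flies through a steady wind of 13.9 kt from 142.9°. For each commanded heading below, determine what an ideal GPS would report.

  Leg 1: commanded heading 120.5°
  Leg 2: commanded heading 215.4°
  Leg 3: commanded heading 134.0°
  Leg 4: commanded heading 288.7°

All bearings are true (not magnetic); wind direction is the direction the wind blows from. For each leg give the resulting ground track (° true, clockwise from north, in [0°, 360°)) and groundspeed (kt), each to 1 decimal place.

Leg 1: heading 120.5°; drift -2.1° → track 118.4°, groundspeed 147.8 kt
Leg 2: heading 215.4°; drift +4.8° → track 220.2°, groundspeed 157.0 kt
Leg 3: heading 134.0°; drift -0.8° → track 133.2°, groundspeed 146.9 kt
Leg 4: heading 288.7°; drift +2.6° → track 291.3°, groundspeed 172.3 kt

Leg 1: track=118.4°, groundspeed=147.8 kt
Leg 2: track=220.2°, groundspeed=157.0 kt
Leg 3: track=133.2°, groundspeed=146.9 kt
Leg 4: track=291.3°, groundspeed=172.3 kt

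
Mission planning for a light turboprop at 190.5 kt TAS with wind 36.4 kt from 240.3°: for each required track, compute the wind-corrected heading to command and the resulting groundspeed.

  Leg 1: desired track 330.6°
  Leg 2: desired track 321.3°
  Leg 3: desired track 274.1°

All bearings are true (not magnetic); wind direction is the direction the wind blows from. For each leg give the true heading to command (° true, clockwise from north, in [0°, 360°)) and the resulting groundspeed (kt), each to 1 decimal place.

Leg 1: desired track 330.6°; wind correction -11.0° → command heading 319.6°, groundspeed 187.2 kt
Leg 2: desired track 321.3°; wind correction -10.9° → command heading 310.4°, groundspeed 181.4 kt
Leg 3: desired track 274.1°; wind correction -6.1° → command heading 268.0°, groundspeed 159.2 kt

Leg 1: heading=319.6°, groundspeed=187.2 kt
Leg 2: heading=310.4°, groundspeed=181.4 kt
Leg 3: heading=268.0°, groundspeed=159.2 kt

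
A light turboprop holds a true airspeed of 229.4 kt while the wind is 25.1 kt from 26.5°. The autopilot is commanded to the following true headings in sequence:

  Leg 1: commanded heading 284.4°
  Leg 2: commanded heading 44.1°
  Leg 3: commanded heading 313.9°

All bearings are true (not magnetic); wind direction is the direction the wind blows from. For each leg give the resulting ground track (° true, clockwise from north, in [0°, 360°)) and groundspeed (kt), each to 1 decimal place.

Leg 1: track=278.4°, groundspeed=235.9 kt
Leg 2: track=46.2°, groundspeed=205.6 kt
Leg 3: track=307.7°, groundspeed=223.2 kt

Leg 1: heading 284.4°; drift -6.0° → track 278.4°, groundspeed 235.9 kt
Leg 2: heading 44.1°; drift +2.1° → track 46.2°, groundspeed 205.6 kt
Leg 3: heading 313.9°; drift -6.2° → track 307.7°, groundspeed 223.2 kt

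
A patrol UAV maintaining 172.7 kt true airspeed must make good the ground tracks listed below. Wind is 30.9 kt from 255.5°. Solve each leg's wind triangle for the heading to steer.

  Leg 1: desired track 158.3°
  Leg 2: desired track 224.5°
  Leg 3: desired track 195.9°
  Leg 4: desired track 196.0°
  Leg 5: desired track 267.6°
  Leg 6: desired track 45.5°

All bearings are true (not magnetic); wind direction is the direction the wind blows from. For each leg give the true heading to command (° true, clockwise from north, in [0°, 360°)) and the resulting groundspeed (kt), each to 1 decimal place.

Leg 1: heading=168.5°, groundspeed=173.8 kt
Leg 2: heading=229.8°, groundspeed=145.5 kt
Leg 3: heading=204.8°, groundspeed=155.0 kt
Leg 4: heading=204.9°, groundspeed=155.0 kt
Leg 5: heading=265.5°, groundspeed=142.4 kt
Leg 6: heading=40.4°, groundspeed=198.8 kt

Leg 1: desired track 158.3°; wind correction +10.2° → command heading 168.5°, groundspeed 173.8 kt
Leg 2: desired track 224.5°; wind correction +5.3° → command heading 229.8°, groundspeed 145.5 kt
Leg 3: desired track 195.9°; wind correction +8.9° → command heading 204.8°, groundspeed 155.0 kt
Leg 4: desired track 196.0°; wind correction +8.9° → command heading 204.9°, groundspeed 155.0 kt
Leg 5: desired track 267.6°; wind correction -2.1° → command heading 265.5°, groundspeed 142.4 kt
Leg 6: desired track 45.5°; wind correction -5.1° → command heading 40.4°, groundspeed 198.8 kt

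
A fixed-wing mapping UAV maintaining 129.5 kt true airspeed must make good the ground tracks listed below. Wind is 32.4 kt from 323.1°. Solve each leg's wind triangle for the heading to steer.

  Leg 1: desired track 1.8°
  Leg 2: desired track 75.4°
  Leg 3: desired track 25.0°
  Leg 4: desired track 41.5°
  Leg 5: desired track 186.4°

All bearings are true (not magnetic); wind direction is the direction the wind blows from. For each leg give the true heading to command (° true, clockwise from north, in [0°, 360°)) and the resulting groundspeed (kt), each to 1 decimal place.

Leg 1: heading=352.8°, groundspeed=102.6 kt
Leg 2: heading=62.0°, groundspeed=138.3 kt
Leg 3: heading=12.2°, groundspeed=111.0 kt
Leg 4: heading=27.3°, groundspeed=119.0 kt
Leg 5: heading=196.3°, groundspeed=151.2 kt

Leg 1: desired track 1.8°; wind correction -9.0° → command heading 352.8°, groundspeed 102.6 kt
Leg 2: desired track 75.4°; wind correction -13.4° → command heading 62.0°, groundspeed 138.3 kt
Leg 3: desired track 25.0°; wind correction -12.8° → command heading 12.2°, groundspeed 111.0 kt
Leg 4: desired track 41.5°; wind correction -14.2° → command heading 27.3°, groundspeed 119.0 kt
Leg 5: desired track 186.4°; wind correction +9.9° → command heading 196.3°, groundspeed 151.2 kt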